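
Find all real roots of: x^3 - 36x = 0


The constant term is 0, so x = 0 is a root. Factor out x:
  x(x^2 - 36) = 0
Solve the quadratic x^2 - 36 = 0: discriminant = 0^2 - 4(1)(-36) = 0 + 144 = 144.
sqrt(144) = 12, so x = (0 ± 12)/2: x = 6 or x = -6.

x = -6, x = 0, x = 6


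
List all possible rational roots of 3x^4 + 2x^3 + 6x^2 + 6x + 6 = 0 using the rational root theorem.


Rational root theorem: possible roots are ±p/q where:
  p divides the constant term (6): p ∈ {1, 2, 3, 6}
  q divides the leading coefficient (3): q ∈ {1, 3}

All possible rational roots: -6, -3, -2, -1, -2/3, -1/3, 1/3, 2/3, 1, 2, 3, 6

-6, -3, -2, -1, -2/3, -1/3, 1/3, 2/3, 1, 2, 3, 6


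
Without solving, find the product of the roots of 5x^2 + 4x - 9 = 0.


By Vieta's formulas for ax^2 + bx + c = 0:
  Sum of roots = -b/a
  Product of roots = c/a

Here a = 5, b = 4, c = -9
Sum = -(4)/5 = -4/5
Product = -9/5 = -9/5

Product = -9/5


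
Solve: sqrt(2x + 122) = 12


Square both sides: 2x + 122 = 12^2 = 144
2x = 144 - 122 = 22
x = 11
Check: sqrt(2*11 + 122) = sqrt(144) = 12 ✓

x = 11


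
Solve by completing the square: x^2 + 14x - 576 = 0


Start: x^2 + 14x - 576 = 0
Move constant: x^2 + 14x = 576
Half of 14 is 7, squared is 49
Add 49 to both sides: x^2 + 14x + 49 = 625
(x + 7)^2 = 625
x + 7 = ±25
x = -7 + 25 = 18 or x = -7 - 25 = -32

x = -32, x = 18


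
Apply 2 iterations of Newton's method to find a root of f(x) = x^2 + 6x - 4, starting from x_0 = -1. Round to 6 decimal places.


Newton's method: x_(n+1) = x_n - f(x_n)/f'(x_n)
f(x) = x^2 + 6x - 4
f'(x) = 2x + 6

Iteration 1:
  f(-1.000000) = -9.000000
  f'(-1.000000) = 4.000000
  x_1 = -1.000000 - (-9.000000)/(4.000000) = 1.250000

Iteration 2:
  f(1.250000) = 5.062500
  f'(1.250000) = 8.500000
  x_2 = 1.250000 - (5.062500)/(8.500000) = 0.654412

x_2 = 0.654412


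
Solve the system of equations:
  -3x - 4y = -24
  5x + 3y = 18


Using Cramer's rule:
Determinant D = (-3)(3) - (5)(-4) = -9 + 20 = 11
Dx = (-24)(3) - (18)(-4) = -72 + 72 = 0
Dy = (-3)(18) - (5)(-24) = -54 + 120 = 66
x = Dx/D = 0/11 = 0
y = Dy/D = 66/11 = 6

x = 0, y = 6


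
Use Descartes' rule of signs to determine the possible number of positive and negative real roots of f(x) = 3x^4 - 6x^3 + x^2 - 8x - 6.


Descartes' rule of signs:

For positive roots, count sign changes in f(x) = 3x^4 - 6x^3 + x^2 - 8x - 6:
Signs of coefficients: +, -, +, -, -
Number of sign changes: 3
Possible positive real roots: 3, 1

For negative roots, examine f(-x) = 3x^4 + 6x^3 + x^2 + 8x - 6:
Signs of coefficients: +, +, +, +, -
Number of sign changes: 1
Possible negative real roots: 1

Positive roots: 3 or 1; Negative roots: 1


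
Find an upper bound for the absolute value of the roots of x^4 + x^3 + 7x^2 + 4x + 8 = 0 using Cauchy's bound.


Cauchy's bound: all roots r satisfy |r| <= 1 + max(|a_i/a_n|) for i = 0,...,n-1
where a_n is the leading coefficient.

Coefficients: [1, 1, 7, 4, 8]
Leading coefficient a_n = 1
Ratios |a_i/a_n|: 1, 7, 4, 8
Maximum ratio: 8
Cauchy's bound: |r| <= 1 + 8 = 9

Upper bound = 9


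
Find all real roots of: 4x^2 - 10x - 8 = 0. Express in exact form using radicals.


Using the quadratic formula: x = (-b ± sqrt(b^2 - 4ac)) / (2a)
Here a = 4, b = -10, c = -8
Discriminant = b^2 - 4ac = (-10)^2 - 4(4)(-8) = 100 + 128 = 228
Since discriminant = 228 > 0, there are two real roots.
x = (10 ± 2*sqrt(57)) / 8
Simplifying: x = (5 ± sqrt(57)) / 4
Numerically: x ≈ 3.1375 or x ≈ -0.6375

x = (5 + sqrt(57)) / 4 or x = (5 - sqrt(57)) / 4


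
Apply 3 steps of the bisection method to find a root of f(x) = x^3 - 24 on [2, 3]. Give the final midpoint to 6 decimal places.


f(x) = x^3 - 24
f(2) = -16 < 0
f(3) = 3 > 0

Step 1: midpoint = (2.000000 + 3.000000)/2 = 2.500000
  f(2.500000) = -8.375000
  f(mid) < 0, so root is in [2.500000, 3.000000]

Step 2: midpoint = (2.500000 + 3.000000)/2 = 2.750000
  f(2.750000) = -3.203125
  f(mid) < 0, so root is in [2.750000, 3.000000]

Step 3: midpoint = (2.750000 + 3.000000)/2 = 2.875000
  f(2.875000) = -0.236328
  f(mid) < 0, so root is in [2.875000, 3.000000]

midpoint = 2.875000


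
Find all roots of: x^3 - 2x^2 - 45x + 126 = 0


Let p(x) = x^3 - 2x^2 - 45x + 126. By the rational root theorem (leading coefficient 1), any rational root is an integer divisor of 126: try ±1, ±2, ... in turn.
Test x = 1: value = 80 ≠ 0.
Test x = -1: value = 168 ≠ 0.
Test x = 2: value = 36 ≠ 0.
Test x = -2: value = 200 ≠ 0.
Test x = 3: value = 0 ✓, so (x - 3) is a factor.
Synthetic division by (x - 3): bring down 1; 1(3) - 2 = 1; 1(3) - 45 = -42; (-42)(3) + 126 = 0 → quotient x^2 + x - 42, remainder 0.
Solve the quadratic x^2 + x - 42 = 0: discriminant = 1^2 - 4(1)(-42) = 1 + 168 = 169.
sqrt(169) = 13, so x = (-1 ± 13)/2: x = 6 or x = -7.
Collecting all roots found:

x = -7, x = 3, x = 6


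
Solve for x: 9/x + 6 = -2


Subtract 6 from both sides: 9/x = -8
Multiply both sides by x: 9 = -8 * x
Divide by -8: x = -9/8

x = -9/8


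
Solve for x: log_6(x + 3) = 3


Convert to exponential form: x + 3 = 6^3 = 216
x = 216 - 3 = 213
Check: log_6(213 + 3) = log_6(216) = log_6(216) = 3 ✓

x = 213


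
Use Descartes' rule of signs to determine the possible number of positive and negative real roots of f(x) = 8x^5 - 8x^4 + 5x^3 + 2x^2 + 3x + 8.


Descartes' rule of signs:

For positive roots, count sign changes in f(x) = 8x^5 - 8x^4 + 5x^3 + 2x^2 + 3x + 8:
Signs of coefficients: +, -, +, +, +, +
Number of sign changes: 2
Possible positive real roots: 2, 0

For negative roots, examine f(-x) = -8x^5 - 8x^4 - 5x^3 + 2x^2 - 3x + 8:
Signs of coefficients: -, -, -, +, -, +
Number of sign changes: 3
Possible negative real roots: 3, 1

Positive roots: 2 or 0; Negative roots: 3 or 1


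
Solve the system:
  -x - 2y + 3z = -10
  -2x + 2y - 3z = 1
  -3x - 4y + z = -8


Using Cramer's rule. Expand each determinant along the first row.
D  = (-1)*[2*1 - (-3)*(-4)] - (-2)*[(-2)*1 - (-3)*(-3)] + 3*[(-2)*(-4) - 2*(-3)]
  = (-1)*(-10) - (-2)*(-11) + 3*(14) = 30
Dx = (-10)*[2*1 - (-3)*(-4)] - (-2)*[1*1 - (-3)*(-8)] + 3*[1*(-4) - 2*(-8)]
  = (-10)*(-10) - (-2)*(-23) + 3*(12) = 90
Dy = (-1)*[1*1 - (-3)*(-8)] - (-10)*[(-2)*1 - (-3)*(-3)] + 3*[(-2)*(-8) - 1*(-3)]
  = (-1)*(-23) - (-10)*(-11) + 3*(19) = -30
Dz = (-1)*[2*(-8) - 1*(-4)] - (-2)*[(-2)*(-8) - 1*(-3)] + (-10)*[(-2)*(-4) - 2*(-3)]
  = (-1)*(-12) - (-2)*(19) + (-10)*(14) = -90
x = Dx/D = 90/30 = 3, y = Dy/D = -30/30 = -1, z = Dz/D = -90/30 = -3
Check eq1: (-1)(3) + (-2)(-1) + (3)(-3) = -10 = -10 ✓
Check eq2: (-2)(3) + (2)(-1) + (-3)(-3) = 1 = 1 ✓
Check eq3: (-3)(3) + (-4)(-1) + (1)(-3) = -8 = -8 ✓

x = 3, y = -1, z = -3


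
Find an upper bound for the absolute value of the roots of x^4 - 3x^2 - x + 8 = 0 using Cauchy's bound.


Cauchy's bound: all roots r satisfy |r| <= 1 + max(|a_i/a_n|) for i = 0,...,n-1
where a_n is the leading coefficient.

Coefficients: [1, 0, -3, -1, 8]
Leading coefficient a_n = 1
Ratios |a_i/a_n|: 0, 3, 1, 8
Maximum ratio: 8
Cauchy's bound: |r| <= 1 + 8 = 9

Upper bound = 9


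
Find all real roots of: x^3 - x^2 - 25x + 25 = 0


Let p(x) = x^3 - x^2 - 25x + 25. By the rational root theorem (leading coefficient 1), any rational root is an integer divisor of 25: try ±1, ±2, ... in turn.
Test x = 1: value = 0 ✓, so (x - 1) is a factor.
Synthetic division by (x - 1): bring down 1; 1(1) - 1 = 0; 0(1) - 25 = -25; (-25)(1) + 25 = 0 → quotient x^2 - 25, remainder 0.
Solve the quadratic x^2 - 25 = 0: discriminant = 0^2 - 4(1)(-25) = 0 + 100 = 100.
sqrt(100) = 10, so x = (0 ± 10)/2: x = 5 or x = -5.

x = -5, x = 1, x = 5


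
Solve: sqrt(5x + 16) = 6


Square both sides: 5x + 16 = 6^2 = 36
5x = 36 - 16 = 20
x = 4
Check: sqrt(5*4 + 16) = sqrt(36) = 6 ✓

x = 4


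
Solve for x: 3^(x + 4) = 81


Express both sides with the same base.
81 = 3^4
Since the bases match, equate exponents: x + 4 = 4
So x = 4 - (4) = 0

x = 0


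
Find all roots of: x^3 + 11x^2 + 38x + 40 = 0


Let p(x) = x^3 + 11x^2 + 38x + 40. By the rational root theorem (leading coefficient 1), any rational root is an integer divisor of 40: try ±1, ±2, ... in turn.
Test x = 1: value = 90 ≠ 0.
Test x = -1: value = 12 ≠ 0.
Test x = 2: value = 168 ≠ 0.
Test x = -2: value = 0 ✓, so (x + 2) is a factor.
Synthetic division by (x + 2): bring down 1; 1(-2) + 11 = 9; 9(-2) + 38 = 20; 20(-2) + 40 = 0 → quotient x^2 + 9x + 20, remainder 0.
Solve the quadratic x^2 + 9x + 20 = 0: discriminant = 9^2 - 4(1)(20) = 81 - 80 = 1.
sqrt(1) = 1, so x = (-9 ± 1)/2: x = -4 or x = -5.
Collecting all roots found:

x = -5, x = -4, x = -2


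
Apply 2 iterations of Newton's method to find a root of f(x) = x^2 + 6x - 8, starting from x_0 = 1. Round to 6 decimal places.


Newton's method: x_(n+1) = x_n - f(x_n)/f'(x_n)
f(x) = x^2 + 6x - 8
f'(x) = 2x + 6

Iteration 1:
  f(1.000000) = -1.000000
  f'(1.000000) = 8.000000
  x_1 = 1.000000 - (-1.000000)/(8.000000) = 1.125000

Iteration 2:
  f(1.125000) = 0.015625
  f'(1.125000) = 8.250000
  x_2 = 1.125000 - (0.015625)/(8.250000) = 1.123106

x_2 = 1.123106


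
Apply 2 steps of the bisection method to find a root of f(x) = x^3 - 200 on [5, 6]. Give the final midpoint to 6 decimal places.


f(x) = x^3 - 200
f(5) = -75 < 0
f(6) = 16 > 0

Step 1: midpoint = (5.000000 + 6.000000)/2 = 5.500000
  f(5.500000) = -33.625000
  f(mid) < 0, so root is in [5.500000, 6.000000]

Step 2: midpoint = (5.500000 + 6.000000)/2 = 5.750000
  f(5.750000) = -9.890625
  f(mid) < 0, so root is in [5.750000, 6.000000]

midpoint = 5.750000


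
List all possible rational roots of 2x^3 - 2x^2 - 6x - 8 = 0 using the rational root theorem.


Rational root theorem: possible roots are ±p/q where:
  p divides the constant term (-8): p ∈ {1, 2, 4, 8}
  q divides the leading coefficient (2): q ∈ {1, 2}

All possible rational roots: -8, -4, -2, -1, -1/2, 1/2, 1, 2, 4, 8

-8, -4, -2, -1, -1/2, 1/2, 1, 2, 4, 8


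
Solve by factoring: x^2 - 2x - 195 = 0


We need two numbers that multiply to -195 and add to -2.
Those numbers are 13 and -15 (since 13 * (-15) = -195 and 13 + (-15) = -2).
So x^2 - 2x - 195 = (x + 13)(x - 15) = 0
Setting each factor to zero: x = -13 or x = 15

x = -13, x = 15


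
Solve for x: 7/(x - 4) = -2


Multiply both sides by (x - 4): 7 = -2(x - 4)
Distribute: 7 = -2x + 8
-2x = 7 - 8 = -1
x = 1/2

x = 1/2


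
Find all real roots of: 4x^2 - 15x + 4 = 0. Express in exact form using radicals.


Using the quadratic formula: x = (-b ± sqrt(b^2 - 4ac)) / (2a)
Here a = 4, b = -15, c = 4
Discriminant = b^2 - 4ac = (-15)^2 - 4(4)(4) = 225 - 64 = 161
Since discriminant = 161 > 0, there are two real roots.
x = (15 ± sqrt(161)) / 8
Numerically: x ≈ 3.4611 or x ≈ 0.2889

x = (15 + sqrt(161)) / 8 or x = (15 - sqrt(161)) / 8


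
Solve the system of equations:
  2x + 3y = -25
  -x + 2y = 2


Using Cramer's rule:
Determinant D = (2)(2) - (-1)(3) = 4 + 3 = 7
Dx = (-25)(2) - (2)(3) = -50 - 6 = -56
Dy = (2)(2) - (-1)(-25) = 4 - 25 = -21
x = Dx/D = -56/7 = -8
y = Dy/D = -21/7 = -3

x = -8, y = -3


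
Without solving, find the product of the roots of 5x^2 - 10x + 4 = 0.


By Vieta's formulas for ax^2 + bx + c = 0:
  Sum of roots = -b/a
  Product of roots = c/a

Here a = 5, b = -10, c = 4
Sum = -(-10)/5 = 2
Product = 4/5 = 4/5

Product = 4/5


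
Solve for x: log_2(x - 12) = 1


Convert to exponential form: x - 12 = 2^1 = 2
x = 2 + 12 = 14
Check: log_2(14 - 12) = log_2(2) = log_2(2) = 1 ✓

x = 14


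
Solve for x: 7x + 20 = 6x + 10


Starting with: 7x + 20 = 6x + 10
Move all x terms to left: (7 - 6)x = 10 - 20
Simplify: x = -10
Divide both sides by 1: x = -10

x = -10


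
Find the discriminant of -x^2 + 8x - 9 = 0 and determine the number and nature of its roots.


For ax^2 + bx + c = 0, discriminant D = b^2 - 4ac
Here a = -1, b = 8, c = -9
D = (8)^2 - 4(-1)(-9) = 64 - 36 = 28

D = 28 > 0 but not a perfect square
The equation has 2 distinct real irrational roots.

Discriminant = 28, 2 distinct real irrational roots


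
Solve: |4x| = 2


An absolute value equation |expr| = 2 gives two cases:
Case 1: 4x = 2
  4x = 2, so x = 1/2
Case 2: 4x = -2
  4x = -2, so x = -1/2

x = -1/2, x = 1/2


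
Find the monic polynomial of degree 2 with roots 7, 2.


A monic polynomial with roots 7, 2 is:
p(x) = (x - 7)(x - 2)
After multiplying by (x - 7): x - 7
After multiplying by (x - 2): x^2 - 9x + 14

x^2 - 9x + 14


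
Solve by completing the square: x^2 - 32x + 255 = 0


Start: x^2 - 32x + 255 = 0
Move constant: x^2 - 32x = -255
Half of -32 is -16, squared is 256
Add 256 to both sides: x^2 - 32x + 256 = 1
(x - 16)^2 = 1
x - 16 = ±1
x = 16 + 1 = 17 or x = 16 - 1 = 15

x = 15, x = 17


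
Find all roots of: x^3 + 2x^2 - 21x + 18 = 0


Let p(x) = x^3 + 2x^2 - 21x + 18. By the rational root theorem (leading coefficient 1), any rational root is an integer divisor of 18: try ±1, ±2, ... in turn.
Test x = 1: value = 0 ✓, so (x - 1) is a factor.
Synthetic division by (x - 1): bring down 1; 1(1) + 2 = 3; 3(1) - 21 = -18; (-18)(1) + 18 = 0 → quotient x^2 + 3x - 18, remainder 0.
Solve the quadratic x^2 + 3x - 18 = 0: discriminant = 3^2 - 4(1)(-18) = 9 + 72 = 81.
sqrt(81) = 9, so x = (-3 ± 9)/2: x = 3 or x = -6.
Collecting all roots found:

x = -6, x = 1, x = 3


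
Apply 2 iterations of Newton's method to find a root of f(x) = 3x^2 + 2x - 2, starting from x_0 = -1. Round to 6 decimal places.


Newton's method: x_(n+1) = x_n - f(x_n)/f'(x_n)
f(x) = 3x^2 + 2x - 2
f'(x) = 6x + 2

Iteration 1:
  f(-1.000000) = -1.000000
  f'(-1.000000) = -4.000000
  x_1 = -1.000000 - (-1.000000)/(-4.000000) = -1.250000

Iteration 2:
  f(-1.250000) = 0.187500
  f'(-1.250000) = -5.500000
  x_2 = -1.250000 - (0.187500)/(-5.500000) = -1.215909

x_2 = -1.215909


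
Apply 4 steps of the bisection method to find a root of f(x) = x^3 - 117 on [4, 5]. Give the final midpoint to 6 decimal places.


f(x) = x^3 - 117
f(4) = -53 < 0
f(5) = 8 > 0

Step 1: midpoint = (4.000000 + 5.000000)/2 = 4.500000
  f(4.500000) = -25.875000
  f(mid) < 0, so root is in [4.500000, 5.000000]

Step 2: midpoint = (4.500000 + 5.000000)/2 = 4.750000
  f(4.750000) = -9.828125
  f(mid) < 0, so root is in [4.750000, 5.000000]

Step 3: midpoint = (4.750000 + 5.000000)/2 = 4.875000
  f(4.875000) = -1.142578
  f(mid) < 0, so root is in [4.875000, 5.000000]

Step 4: midpoint = (4.875000 + 5.000000)/2 = 4.937500
  f(4.937500) = 3.370850
  f(mid) > 0, so root is in [4.875000, 4.937500]

midpoint = 4.937500


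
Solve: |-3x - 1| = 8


An absolute value equation |expr| = 8 gives two cases:
Case 1: -3x - 1 = 8
  -3x = 9, so x = -3
Case 2: -3x - 1 = -8
  -3x = -7, so x = 7/3

x = -3, x = 7/3


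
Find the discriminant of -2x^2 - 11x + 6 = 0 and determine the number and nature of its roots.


For ax^2 + bx + c = 0, discriminant D = b^2 - 4ac
Here a = -2, b = -11, c = 6
D = (-11)^2 - 4(-2)(6) = 121 + 48 = 169

D = 169 > 0 and is a perfect square (sqrt = 13)
The equation has 2 distinct real rational roots.

Discriminant = 169, 2 distinct real rational roots


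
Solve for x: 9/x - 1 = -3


Subtract -1 from both sides: 9/x = -2
Multiply both sides by x: 9 = -2 * x
Divide by -2: x = -9/2

x = -9/2


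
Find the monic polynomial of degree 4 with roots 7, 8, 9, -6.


A monic polynomial with roots 7, 8, 9, -6 is:
p(x) = (x - 7)(x - 8)(x - 9)(x + 6)
After multiplying by (x - 7): x - 7
After multiplying by (x - 8): x^2 - 15x + 56
After multiplying by (x - 9): x^3 - 24x^2 + 191x - 504
After multiplying by (x + 6): x^4 - 18x^3 + 47x^2 + 642x - 3024

x^4 - 18x^3 + 47x^2 + 642x - 3024


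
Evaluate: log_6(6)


We need the exponent such that 6^? = 6
6^1 = 6
Therefore log_6(6) = 1

1


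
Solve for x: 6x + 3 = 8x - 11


Starting with: 6x + 3 = 8x - 11
Move all x terms to left: (6 - 8)x = -11 - 3
Simplify: -2x = -14
Divide both sides by -2: x = 7

x = 7


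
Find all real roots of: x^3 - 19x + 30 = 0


Let p(x) = x^3 - 19x + 30. By the rational root theorem (leading coefficient 1), any rational root is an integer divisor of 30: try ±1, ±2, ... in turn.
Test x = 1: value = 12 ≠ 0.
Test x = -1: value = 48 ≠ 0.
Test x = 2: value = 0 ✓, so (x - 2) is a factor.
Synthetic division by (x - 2): bring down 1; 1(2) + 0 = 2; 2(2) - 19 = -15; (-15)(2) + 30 = 0 → quotient x^2 + 2x - 15, remainder 0.
Solve the quadratic x^2 + 2x - 15 = 0: discriminant = 2^2 - 4(1)(-15) = 4 + 60 = 64.
sqrt(64) = 8, so x = (-2 ± 8)/2: x = 3 or x = -5.

x = -5, x = 2, x = 3


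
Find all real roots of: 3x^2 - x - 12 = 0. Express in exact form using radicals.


Using the quadratic formula: x = (-b ± sqrt(b^2 - 4ac)) / (2a)
Here a = 3, b = -1, c = -12
Discriminant = b^2 - 4ac = (-1)^2 - 4(3)(-12) = 1 + 144 = 145
Since discriminant = 145 > 0, there are two real roots.
x = (1 ± sqrt(145)) / 6
Numerically: x ≈ 2.1736 or x ≈ -1.8403

x = (1 + sqrt(145)) / 6 or x = (1 - sqrt(145)) / 6


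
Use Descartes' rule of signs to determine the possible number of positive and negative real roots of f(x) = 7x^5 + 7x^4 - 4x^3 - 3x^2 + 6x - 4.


Descartes' rule of signs:

For positive roots, count sign changes in f(x) = 7x^5 + 7x^4 - 4x^3 - 3x^2 + 6x - 4:
Signs of coefficients: +, +, -, -, +, -
Number of sign changes: 3
Possible positive real roots: 3, 1

For negative roots, examine f(-x) = -7x^5 + 7x^4 + 4x^3 - 3x^2 - 6x - 4:
Signs of coefficients: -, +, +, -, -, -
Number of sign changes: 2
Possible negative real roots: 2, 0

Positive roots: 3 or 1; Negative roots: 2 or 0


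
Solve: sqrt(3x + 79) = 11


Square both sides: 3x + 79 = 11^2 = 121
3x = 121 - 79 = 42
x = 14
Check: sqrt(3*14 + 79) = sqrt(121) = 11 ✓

x = 14


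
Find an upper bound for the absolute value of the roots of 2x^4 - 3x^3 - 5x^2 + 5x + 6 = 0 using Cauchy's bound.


Cauchy's bound: all roots r satisfy |r| <= 1 + max(|a_i/a_n|) for i = 0,...,n-1
where a_n is the leading coefficient.

Coefficients: [2, -3, -5, 5, 6]
Leading coefficient a_n = 2
Ratios |a_i/a_n|: 3/2, 5/2, 5/2, 3
Maximum ratio: 3
Cauchy's bound: |r| <= 1 + 3 = 4

Upper bound = 4


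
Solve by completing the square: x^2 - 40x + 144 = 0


Start: x^2 - 40x + 144 = 0
Move constant: x^2 - 40x = -144
Half of -40 is -20, squared is 400
Add 400 to both sides: x^2 - 40x + 400 = 256
(x - 20)^2 = 256
x - 20 = ±16
x = 20 + 16 = 36 or x = 20 - 16 = 4

x = 4, x = 36


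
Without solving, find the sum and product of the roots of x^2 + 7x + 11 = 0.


By Vieta's formulas for ax^2 + bx + c = 0:
  Sum of roots = -b/a
  Product of roots = c/a

Here a = 1, b = 7, c = 11
Sum = -(7)/1 = -7
Product = 11/1 = 11

Sum = -7, Product = 11


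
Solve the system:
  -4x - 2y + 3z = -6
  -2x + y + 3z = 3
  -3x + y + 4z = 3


Using Cramer's rule. Expand each determinant along the first row.
D  = (-4)*[1*4 - 3*1] - (-2)*[(-2)*4 - 3*(-3)] + 3*[(-2)*1 - 1*(-3)]
  = (-4)*(1) - (-2)*(1) + 3*(1) = 1
Dx = (-6)*[1*4 - 3*1] - (-2)*[3*4 - 3*3] + 3*[3*1 - 1*3]
  = (-6)*(1) - (-2)*(3) + 3*(0) = 0
Dy = (-4)*[3*4 - 3*3] - (-6)*[(-2)*4 - 3*(-3)] + 3*[(-2)*3 - 3*(-3)]
  = (-4)*(3) - (-6)*(1) + 3*(3) = 3
Dz = (-4)*[1*3 - 3*1] - (-2)*[(-2)*3 - 3*(-3)] + (-6)*[(-2)*1 - 1*(-3)]
  = (-4)*(0) - (-2)*(3) + (-6)*(1) = 0
x = Dx/D = 0/1 = 0, y = Dy/D = 3/1 = 3, z = Dz/D = 0/1 = 0
Check eq1: (-4)(0) + (-2)(3) + (3)(0) = -6 = -6 ✓
Check eq2: (-2)(0) + (1)(3) + (3)(0) = 3 = 3 ✓
Check eq3: (-3)(0) + (1)(3) + (4)(0) = 3 = 3 ✓

x = 0, y = 3, z = 0


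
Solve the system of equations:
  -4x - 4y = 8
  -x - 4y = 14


Using Cramer's rule:
Determinant D = (-4)(-4) - (-1)(-4) = 16 - 4 = 12
Dx = (8)(-4) - (14)(-4) = -32 + 56 = 24
Dy = (-4)(14) - (-1)(8) = -56 + 8 = -48
x = Dx/D = 24/12 = 2
y = Dy/D = -48/12 = -4

x = 2, y = -4


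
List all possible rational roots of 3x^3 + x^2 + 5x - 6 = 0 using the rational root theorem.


Rational root theorem: possible roots are ±p/q where:
  p divides the constant term (-6): p ∈ {1, 2, 3, 6}
  q divides the leading coefficient (3): q ∈ {1, 3}

All possible rational roots: -6, -3, -2, -1, -2/3, -1/3, 1/3, 2/3, 1, 2, 3, 6

-6, -3, -2, -1, -2/3, -1/3, 1/3, 2/3, 1, 2, 3, 6


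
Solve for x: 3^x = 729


Express both sides with the same base.
729 = 3^6
Since the bases match: x = 6

x = 6


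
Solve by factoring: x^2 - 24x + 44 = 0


We need two numbers that multiply to 44 and add to -24.
Those numbers are -22 and -2 (since (-22) * (-2) = 44 and (-22) + (-2) = -24).
So x^2 - 24x + 44 = (x - 22)(x - 2) = 0
Setting each factor to zero: x = 22 or x = 2

x = 2, x = 22


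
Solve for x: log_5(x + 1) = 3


Convert to exponential form: x + 1 = 5^3 = 125
x = 125 - 1 = 124
Check: log_5(124 + 1) = log_5(125) = log_5(125) = 3 ✓

x = 124


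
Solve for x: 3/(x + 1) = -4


Multiply both sides by (x + 1): 3 = -4(x + 1)
Distribute: 3 = -4x - 4
-4x = 3 + 4 = 7
x = -7/4

x = -7/4


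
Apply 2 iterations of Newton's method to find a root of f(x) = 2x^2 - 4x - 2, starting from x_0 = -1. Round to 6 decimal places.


Newton's method: x_(n+1) = x_n - f(x_n)/f'(x_n)
f(x) = 2x^2 - 4x - 2
f'(x) = 4x - 4

Iteration 1:
  f(-1.000000) = 4.000000
  f'(-1.000000) = -8.000000
  x_1 = -1.000000 - (4.000000)/(-8.000000) = -0.500000

Iteration 2:
  f(-0.500000) = 0.500000
  f'(-0.500000) = -6.000000
  x_2 = -0.500000 - (0.500000)/(-6.000000) = -0.416667

x_2 = -0.416667


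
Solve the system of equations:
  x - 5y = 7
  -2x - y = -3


Using Cramer's rule:
Determinant D = (1)(-1) - (-2)(-5) = -1 - 10 = -11
Dx = (7)(-1) - (-3)(-5) = -7 - 15 = -22
Dy = (1)(-3) - (-2)(7) = -3 + 14 = 11
x = Dx/D = -22/-11 = 2
y = Dy/D = 11/-11 = -1

x = 2, y = -1


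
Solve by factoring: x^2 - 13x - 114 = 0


We need two numbers that multiply to -114 and add to -13.
Those numbers are 6 and -19 (since 6 * (-19) = -114 and 6 + (-19) = -13).
So x^2 - 13x - 114 = (x + 6)(x - 19) = 0
Setting each factor to zero: x = -6 or x = 19

x = -6, x = 19


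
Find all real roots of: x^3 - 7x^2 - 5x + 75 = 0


Let p(x) = x^3 - 7x^2 - 5x + 75. By the rational root theorem (leading coefficient 1), any rational root is an integer divisor of 75: try ±1, ±2, ... in turn.
Test x = 1: value = 64 ≠ 0.
Test x = -1: value = 72 ≠ 0.
Test x = 3: value = 24 ≠ 0.
Test x = -3: value = 0 ✓, so (x + 3) is a factor.
Synthetic division by (x + 3): bring down 1; 1(-3) - 7 = -10; (-10)(-3) - 5 = 25; 25(-3) + 75 = 0 → quotient x^2 - 10x + 25, remainder 0.
Solve the quadratic x^2 - 10x + 25 = 0: discriminant = (-10)^2 - 4(1)(25) = 100 - 100 = 0.
Discriminant = 0, so a double root: x = 10/2 = 5.

x = -3, x = 5 (multiplicity 2)


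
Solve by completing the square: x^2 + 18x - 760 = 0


Start: x^2 + 18x - 760 = 0
Move constant: x^2 + 18x = 760
Half of 18 is 9, squared is 81
Add 81 to both sides: x^2 + 18x + 81 = 841
(x + 9)^2 = 841
x + 9 = ±29
x = -9 + 29 = 20 or x = -9 - 29 = -38

x = -38, x = 20


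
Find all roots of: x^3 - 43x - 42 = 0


Let p(x) = x^3 - 43x - 42. By the rational root theorem (leading coefficient 1), any rational root is an integer divisor of 42: try ±1, ±2, ... in turn.
Test x = 1: value = -84 ≠ 0.
Test x = -1: value = 0 ✓, so (x + 1) is a factor.
Synthetic division by (x + 1): bring down 1; 1(-1) + 0 = -1; (-1)(-1) - 43 = -42; (-42)(-1) - 42 = 0 → quotient x^2 - x - 42, remainder 0.
Solve the quadratic x^2 - x - 42 = 0: discriminant = (-1)^2 - 4(1)(-42) = 1 + 168 = 169.
sqrt(169) = 13, so x = (1 ± 13)/2: x = 7 or x = -6.
Collecting all roots found:

x = -6, x = -1, x = 7


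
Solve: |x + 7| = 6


An absolute value equation |expr| = 6 gives two cases:
Case 1: x + 7 = 6
  x = -1, so x = -1
Case 2: x + 7 = -6
  x = -13, so x = -13

x = -13, x = -1


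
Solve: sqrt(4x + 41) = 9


Square both sides: 4x + 41 = 9^2 = 81
4x = 81 - 41 = 40
x = 10
Check: sqrt(4*10 + 41) = sqrt(81) = 9 ✓

x = 10


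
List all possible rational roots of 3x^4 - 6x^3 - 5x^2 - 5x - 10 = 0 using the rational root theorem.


Rational root theorem: possible roots are ±p/q where:
  p divides the constant term (-10): p ∈ {1, 2, 5, 10}
  q divides the leading coefficient (3): q ∈ {1, 3}

All possible rational roots: -10, -5, -10/3, -2, -5/3, -1, -2/3, -1/3, 1/3, 2/3, 1, 5/3, 2, 10/3, 5, 10

-10, -5, -10/3, -2, -5/3, -1, -2/3, -1/3, 1/3, 2/3, 1, 5/3, 2, 10/3, 5, 10


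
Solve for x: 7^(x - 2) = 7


Express both sides with the same base.
7 = 7^1
Since the bases match, equate exponents: x - 2 = 1
So x = 1 - (-2) = 3

x = 3


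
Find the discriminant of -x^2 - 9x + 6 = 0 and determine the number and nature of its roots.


For ax^2 + bx + c = 0, discriminant D = b^2 - 4ac
Here a = -1, b = -9, c = 6
D = (-9)^2 - 4(-1)(6) = 81 + 24 = 105

D = 105 > 0 but not a perfect square
The equation has 2 distinct real irrational roots.

Discriminant = 105, 2 distinct real irrational roots


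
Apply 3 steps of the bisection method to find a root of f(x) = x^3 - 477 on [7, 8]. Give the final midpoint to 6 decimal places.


f(x) = x^3 - 477
f(7) = -134 < 0
f(8) = 35 > 0

Step 1: midpoint = (7.000000 + 8.000000)/2 = 7.500000
  f(7.500000) = -55.125000
  f(mid) < 0, so root is in [7.500000, 8.000000]

Step 2: midpoint = (7.500000 + 8.000000)/2 = 7.750000
  f(7.750000) = -11.515625
  f(mid) < 0, so root is in [7.750000, 8.000000]

Step 3: midpoint = (7.750000 + 8.000000)/2 = 7.875000
  f(7.875000) = 11.373047
  f(mid) > 0, so root is in [7.750000, 7.875000]

midpoint = 7.875000


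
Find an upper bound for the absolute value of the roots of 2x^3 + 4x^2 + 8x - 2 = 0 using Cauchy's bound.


Cauchy's bound: all roots r satisfy |r| <= 1 + max(|a_i/a_n|) for i = 0,...,n-1
where a_n is the leading coefficient.

Coefficients: [2, 4, 8, -2]
Leading coefficient a_n = 2
Ratios |a_i/a_n|: 2, 4, 1
Maximum ratio: 4
Cauchy's bound: |r| <= 1 + 4 = 5

Upper bound = 5


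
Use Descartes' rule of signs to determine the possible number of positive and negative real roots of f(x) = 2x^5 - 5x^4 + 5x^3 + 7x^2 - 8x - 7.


Descartes' rule of signs:

For positive roots, count sign changes in f(x) = 2x^5 - 5x^4 + 5x^3 + 7x^2 - 8x - 7:
Signs of coefficients: +, -, +, +, -, -
Number of sign changes: 3
Possible positive real roots: 3, 1

For negative roots, examine f(-x) = -2x^5 - 5x^4 - 5x^3 + 7x^2 + 8x - 7:
Signs of coefficients: -, -, -, +, +, -
Number of sign changes: 2
Possible negative real roots: 2, 0

Positive roots: 3 or 1; Negative roots: 2 or 0


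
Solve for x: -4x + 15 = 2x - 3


Starting with: -4x + 15 = 2x - 3
Move all x terms to left: (-4 - 2)x = -3 - 15
Simplify: -6x = -18
Divide both sides by -6: x = 3

x = 3


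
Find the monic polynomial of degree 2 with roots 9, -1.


A monic polynomial with roots 9, -1 is:
p(x) = (x - 9)(x + 1)
After multiplying by (x - 9): x - 9
After multiplying by (x + 1): x^2 - 8x - 9

x^2 - 8x - 9


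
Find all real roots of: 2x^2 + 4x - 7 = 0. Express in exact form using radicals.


Using the quadratic formula: x = (-b ± sqrt(b^2 - 4ac)) / (2a)
Here a = 2, b = 4, c = -7
Discriminant = b^2 - 4ac = 4^2 - 4(2)(-7) = 16 + 56 = 72
Since discriminant = 72 > 0, there are two real roots.
x = (-4 ± 6*sqrt(2)) / 4
Simplifying: x = (-2 ± 3*sqrt(2)) / 2
Numerically: x ≈ 1.1213 or x ≈ -3.1213

x = (-2 + 3*sqrt(2)) / 2 or x = (-2 - 3*sqrt(2)) / 2


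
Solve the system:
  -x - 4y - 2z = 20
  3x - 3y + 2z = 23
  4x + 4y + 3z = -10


Using Cramer's rule. Expand each determinant along the first row.
D  = (-1)*[(-3)*3 - 2*4] - (-4)*[3*3 - 2*4] + (-2)*[3*4 - (-3)*4]
  = (-1)*(-17) - (-4)*(1) + (-2)*(24) = -27
Dx = 20*[(-3)*3 - 2*4] - (-4)*[23*3 - 2*(-10)] + (-2)*[23*4 - (-3)*(-10)]
  = 20*(-17) - (-4)*(89) + (-2)*(62) = -108
Dy = (-1)*[23*3 - 2*(-10)] - 20*[3*3 - 2*4] + (-2)*[3*(-10) - 23*4]
  = (-1)*(89) - 20*(1) + (-2)*(-122) = 135
Dz = (-1)*[(-3)*(-10) - 23*4] - (-4)*[3*(-10) - 23*4] + 20*[3*4 - (-3)*4]
  = (-1)*(-62) - (-4)*(-122) + 20*(24) = 54
x = Dx/D = -108/-27 = 4, y = Dy/D = 135/-27 = -5, z = Dz/D = 54/-27 = -2
Check eq1: (-1)(4) + (-4)(-5) + (-2)(-2) = 20 = 20 ✓
Check eq2: (3)(4) + (-3)(-5) + (2)(-2) = 23 = 23 ✓
Check eq3: (4)(4) + (4)(-5) + (3)(-2) = -10 = -10 ✓

x = 4, y = -5, z = -2


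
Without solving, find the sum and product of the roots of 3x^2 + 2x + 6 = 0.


By Vieta's formulas for ax^2 + bx + c = 0:
  Sum of roots = -b/a
  Product of roots = c/a

Here a = 3, b = 2, c = 6
Sum = -(2)/3 = -2/3
Product = 6/3 = 2

Sum = -2/3, Product = 2


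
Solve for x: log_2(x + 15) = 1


Convert to exponential form: x + 15 = 2^1 = 2
x = 2 - 15 = -13
Check: log_2(-13 + 15) = log_2(2) = log_2(2) = 1 ✓

x = -13


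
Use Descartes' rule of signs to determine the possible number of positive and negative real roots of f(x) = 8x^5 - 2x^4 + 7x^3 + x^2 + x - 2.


Descartes' rule of signs:

For positive roots, count sign changes in f(x) = 8x^5 - 2x^4 + 7x^3 + x^2 + x - 2:
Signs of coefficients: +, -, +, +, +, -
Number of sign changes: 3
Possible positive real roots: 3, 1

For negative roots, examine f(-x) = -8x^5 - 2x^4 - 7x^3 + x^2 - x - 2:
Signs of coefficients: -, -, -, +, -, -
Number of sign changes: 2
Possible negative real roots: 2, 0

Positive roots: 3 or 1; Negative roots: 2 or 0


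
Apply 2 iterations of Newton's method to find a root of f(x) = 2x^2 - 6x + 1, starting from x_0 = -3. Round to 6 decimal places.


Newton's method: x_(n+1) = x_n - f(x_n)/f'(x_n)
f(x) = 2x^2 - 6x + 1
f'(x) = 4x - 6

Iteration 1:
  f(-3.000000) = 37.000000
  f'(-3.000000) = -18.000000
  x_1 = -3.000000 - (37.000000)/(-18.000000) = -0.944444

Iteration 2:
  f(-0.944444) = 8.450617
  f'(-0.944444) = -9.777778
  x_2 = -0.944444 - (8.450617)/(-9.777778) = -0.080177

x_2 = -0.080177


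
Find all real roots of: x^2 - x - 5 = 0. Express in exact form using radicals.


Using the quadratic formula: x = (-b ± sqrt(b^2 - 4ac)) / (2a)
Here a = 1, b = -1, c = -5
Discriminant = b^2 - 4ac = (-1)^2 - 4(1)(-5) = 1 + 20 = 21
Since discriminant = 21 > 0, there are two real roots.
x = (1 ± sqrt(21)) / 2
Numerically: x ≈ 2.7913 or x ≈ -1.7913

x = (1 + sqrt(21)) / 2 or x = (1 - sqrt(21)) / 2


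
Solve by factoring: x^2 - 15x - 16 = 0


We need two numbers that multiply to -16 and add to -15.
Those numbers are -16 and 1 (since (-16) * 1 = -16 and (-16) + 1 = -15).
So x^2 - 15x - 16 = (x - 16)(x + 1) = 0
Setting each factor to zero: x = 16 or x = -1

x = -1, x = 16


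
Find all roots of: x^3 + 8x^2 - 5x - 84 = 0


Let p(x) = x^3 + 8x^2 - 5x - 84. By the rational root theorem (leading coefficient 1), any rational root is an integer divisor of 84: try ±1, ±2, ... in turn.
Test x = 1: value = -80 ≠ 0.
Test x = -1: value = -72 ≠ 0.
Test x = 2: value = -54 ≠ 0.
Test x = -2: value = -50 ≠ 0.
Test x = 3: value = 0 ✓, so (x - 3) is a factor.
Synthetic division by (x - 3): bring down 1; 1(3) + 8 = 11; 11(3) - 5 = 28; 28(3) - 84 = 0 → quotient x^2 + 11x + 28, remainder 0.
Solve the quadratic x^2 + 11x + 28 = 0: discriminant = 11^2 - 4(1)(28) = 121 - 112 = 9.
sqrt(9) = 3, so x = (-11 ± 3)/2: x = -4 or x = -7.
Collecting all roots found:

x = -7, x = -4, x = 3


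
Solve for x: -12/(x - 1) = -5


Multiply both sides by (x - 1): -12 = -5(x - 1)
Distribute: -12 = -5x + 5
-5x = -12 - 5 = -17
x = 17/5

x = 17/5


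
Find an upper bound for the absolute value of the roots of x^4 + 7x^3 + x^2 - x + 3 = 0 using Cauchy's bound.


Cauchy's bound: all roots r satisfy |r| <= 1 + max(|a_i/a_n|) for i = 0,...,n-1
where a_n is the leading coefficient.

Coefficients: [1, 7, 1, -1, 3]
Leading coefficient a_n = 1
Ratios |a_i/a_n|: 7, 1, 1, 3
Maximum ratio: 7
Cauchy's bound: |r| <= 1 + 7 = 8

Upper bound = 8


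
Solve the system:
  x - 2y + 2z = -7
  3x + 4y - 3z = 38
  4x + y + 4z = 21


Using Cramer's rule. Expand each determinant along the first row.
D  = 1*[4*4 - (-3)*1] - (-2)*[3*4 - (-3)*4] + 2*[3*1 - 4*4]
  = 1*(19) - (-2)*(24) + 2*(-13) = 41
Dx = (-7)*[4*4 - (-3)*1] - (-2)*[38*4 - (-3)*21] + 2*[38*1 - 4*21]
  = (-7)*(19) - (-2)*(215) + 2*(-46) = 205
Dy = 1*[38*4 - (-3)*21] - (-7)*[3*4 - (-3)*4] + 2*[3*21 - 38*4]
  = 1*(215) - (-7)*(24) + 2*(-89) = 205
Dz = 1*[4*21 - 38*1] - (-2)*[3*21 - 38*4] + (-7)*[3*1 - 4*4]
  = 1*(46) - (-2)*(-89) + (-7)*(-13) = -41
x = Dx/D = 205/41 = 5, y = Dy/D = 205/41 = 5, z = Dz/D = -41/41 = -1
Check eq1: (1)(5) + (-2)(5) + (2)(-1) = -7 = -7 ✓
Check eq2: (3)(5) + (4)(5) + (-3)(-1) = 38 = 38 ✓
Check eq3: (4)(5) + (1)(5) + (4)(-1) = 21 = 21 ✓

x = 5, y = 5, z = -1


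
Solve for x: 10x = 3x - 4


Starting with: 10x = 3x - 4
Move all x terms to left: (10 - 3)x = -4 - 0
Simplify: 7x = -4
Divide both sides by 7: x = -4/7

x = -4/7


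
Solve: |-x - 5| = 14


An absolute value equation |expr| = 14 gives two cases:
Case 1: -x - 5 = 14
  -x = 19, so x = -19
Case 2: -x - 5 = -14
  -x = -9, so x = 9

x = -19, x = 9


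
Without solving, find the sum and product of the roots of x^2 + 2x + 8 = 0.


By Vieta's formulas for ax^2 + bx + c = 0:
  Sum of roots = -b/a
  Product of roots = c/a

Here a = 1, b = 2, c = 8
Sum = -(2)/1 = -2
Product = 8/1 = 8

Sum = -2, Product = 8


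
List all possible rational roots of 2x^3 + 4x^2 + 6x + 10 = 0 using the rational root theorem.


Rational root theorem: possible roots are ±p/q where:
  p divides the constant term (10): p ∈ {1, 2, 5, 10}
  q divides the leading coefficient (2): q ∈ {1, 2}

All possible rational roots: -10, -5, -5/2, -2, -1, -1/2, 1/2, 1, 2, 5/2, 5, 10

-10, -5, -5/2, -2, -1, -1/2, 1/2, 1, 2, 5/2, 5, 10


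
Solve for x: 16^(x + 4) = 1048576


Express both sides with the same base.
1048576 = 16^5
Since the bases match, equate exponents: x + 4 = 5
So x = 5 - (4) = 1

x = 1


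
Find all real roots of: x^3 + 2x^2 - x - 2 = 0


Let p(x) = x^3 + 2x^2 - x - 2. By the rational root theorem (leading coefficient 1), any rational root is an integer divisor of 2: try ±1, ±2, ... in turn.
Test x = 1: value = 0 ✓, so (x - 1) is a factor.
Synthetic division by (x - 1): bring down 1; 1(1) + 2 = 3; 3(1) - 1 = 2; 2(1) - 2 = 0 → quotient x^2 + 3x + 2, remainder 0.
Solve the quadratic x^2 + 3x + 2 = 0: discriminant = 3^2 - 4(1)(2) = 9 - 8 = 1.
sqrt(1) = 1, so x = (-3 ± 1)/2: x = -1 or x = -2.

x = -2, x = -1, x = 1


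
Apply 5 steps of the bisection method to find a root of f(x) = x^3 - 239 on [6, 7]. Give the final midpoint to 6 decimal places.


f(x) = x^3 - 239
f(6) = -23 < 0
f(7) = 104 > 0

Step 1: midpoint = (6.000000 + 7.000000)/2 = 6.500000
  f(6.500000) = 35.625000
  f(mid) > 0, so root is in [6.000000, 6.500000]

Step 2: midpoint = (6.000000 + 6.500000)/2 = 6.250000
  f(6.250000) = 5.140625
  f(mid) > 0, so root is in [6.000000, 6.250000]

Step 3: midpoint = (6.000000 + 6.250000)/2 = 6.125000
  f(6.125000) = -9.216797
  f(mid) < 0, so root is in [6.125000, 6.250000]

Step 4: midpoint = (6.125000 + 6.250000)/2 = 6.187500
  f(6.187500) = -2.110596
  f(mid) < 0, so root is in [6.187500, 6.250000]

Step 5: midpoint = (6.187500 + 6.250000)/2 = 6.218750
  f(6.218750) = 1.496796
  f(mid) > 0, so root is in [6.187500, 6.218750]

midpoint = 6.218750


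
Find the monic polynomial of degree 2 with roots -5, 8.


A monic polynomial with roots -5, 8 is:
p(x) = (x + 5)(x - 8)
After multiplying by (x + 5): x + 5
After multiplying by (x - 8): x^2 - 3x - 40

x^2 - 3x - 40


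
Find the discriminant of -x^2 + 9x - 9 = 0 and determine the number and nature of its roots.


For ax^2 + bx + c = 0, discriminant D = b^2 - 4ac
Here a = -1, b = 9, c = -9
D = (9)^2 - 4(-1)(-9) = 81 - 36 = 45

D = 45 > 0 but not a perfect square
The equation has 2 distinct real irrational roots.

Discriminant = 45, 2 distinct real irrational roots


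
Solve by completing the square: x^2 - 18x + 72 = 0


Start: x^2 - 18x + 72 = 0
Move constant: x^2 - 18x = -72
Half of -18 is -9, squared is 81
Add 81 to both sides: x^2 - 18x + 81 = 9
(x - 9)^2 = 9
x - 9 = ±3
x = 9 + 3 = 12 or x = 9 - 3 = 6

x = 6, x = 12


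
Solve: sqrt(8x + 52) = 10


Square both sides: 8x + 52 = 10^2 = 100
8x = 100 - 52 = 48
x = 6
Check: sqrt(8*6 + 52) = sqrt(100) = 10 ✓

x = 6


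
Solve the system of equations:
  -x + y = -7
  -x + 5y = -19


Using Cramer's rule:
Determinant D = (-1)(5) - (-1)(1) = -5 + 1 = -4
Dx = (-7)(5) - (-19)(1) = -35 + 19 = -16
Dy = (-1)(-19) - (-1)(-7) = 19 - 7 = 12
x = Dx/D = -16/-4 = 4
y = Dy/D = 12/-4 = -3

x = 4, y = -3


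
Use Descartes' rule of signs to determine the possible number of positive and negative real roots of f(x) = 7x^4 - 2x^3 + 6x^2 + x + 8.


Descartes' rule of signs:

For positive roots, count sign changes in f(x) = 7x^4 - 2x^3 + 6x^2 + x + 8:
Signs of coefficients: +, -, +, +, +
Number of sign changes: 2
Possible positive real roots: 2, 0

For negative roots, examine f(-x) = 7x^4 + 2x^3 + 6x^2 - x + 8:
Signs of coefficients: +, +, +, -, +
Number of sign changes: 2
Possible negative real roots: 2, 0

Positive roots: 2 or 0; Negative roots: 2 or 0


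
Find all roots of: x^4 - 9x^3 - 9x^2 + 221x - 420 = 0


Let p(x) = x^4 - 9x^3 - 9x^2 + 221x - 420. By the rational root theorem (leading coefficient 1), any rational root is an integer divisor of 420: try ±1, ±2, ... in turn.
Test x = 1: value = -216 ≠ 0.
Test x = -1: value = -640 ≠ 0.
Test x = 2: value = -70 ≠ 0.
Test x = -2: value = -810 ≠ 0.
Test x = 3: value = 0 ✓, so (x - 3) is a factor.
Synthetic division by (x - 3): bring down 1; 1(3) - 9 = -6; (-6)(3) - 9 = -27; (-27)(3) + 221 = 140; 140(3) - 420 = 0 → quotient x^3 - 6x^2 - 27x + 140, remainder 0.
Continue with the quotient x^3 - 6x^2 - 27x + 140 (candidates must divide 140).
Test x = 4: value = 0 ✓, so (x - 4) is a factor.
Synthetic division by (x - 4): bring down 1; 1(4) - 6 = -2; (-2)(4) - 27 = -35; (-35)(4) + 140 = 0 → quotient x^2 - 2x - 35, remainder 0.
Solve the quadratic x^2 - 2x - 35 = 0: discriminant = (-2)^2 - 4(1)(-35) = 4 + 140 = 144.
sqrt(144) = 12, so x = (2 ± 12)/2: x = 7 or x = -5.
Collecting all roots found:

x = -5, x = 3, x = 4, x = 7


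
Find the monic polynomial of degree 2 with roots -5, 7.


A monic polynomial with roots -5, 7 is:
p(x) = (x + 5)(x - 7)
After multiplying by (x + 5): x + 5
After multiplying by (x - 7): x^2 - 2x - 35

x^2 - 2x - 35


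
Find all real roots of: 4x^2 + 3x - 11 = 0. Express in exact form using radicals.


Using the quadratic formula: x = (-b ± sqrt(b^2 - 4ac)) / (2a)
Here a = 4, b = 3, c = -11
Discriminant = b^2 - 4ac = 3^2 - 4(4)(-11) = 9 + 176 = 185
Since discriminant = 185 > 0, there are two real roots.
x = (-3 ± sqrt(185)) / 8
Numerically: x ≈ 1.3252 or x ≈ -2.0752

x = (-3 + sqrt(185)) / 8 or x = (-3 - sqrt(185)) / 8


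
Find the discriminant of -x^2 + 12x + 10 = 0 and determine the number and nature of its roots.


For ax^2 + bx + c = 0, discriminant D = b^2 - 4ac
Here a = -1, b = 12, c = 10
D = (12)^2 - 4(-1)(10) = 144 + 40 = 184

D = 184 > 0 but not a perfect square
The equation has 2 distinct real irrational roots.

Discriminant = 184, 2 distinct real irrational roots


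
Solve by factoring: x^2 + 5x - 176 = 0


We need two numbers that multiply to -176 and add to 5.
Those numbers are -11 and 16 (since (-11) * 16 = -176 and (-11) + 16 = 5).
So x^2 + 5x - 176 = (x - 11)(x + 16) = 0
Setting each factor to zero: x = 11 or x = -16

x = -16, x = 11


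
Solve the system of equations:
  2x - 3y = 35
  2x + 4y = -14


Using Cramer's rule:
Determinant D = (2)(4) - (2)(-3) = 8 + 6 = 14
Dx = (35)(4) - (-14)(-3) = 140 - 42 = 98
Dy = (2)(-14) - (2)(35) = -28 - 70 = -98
x = Dx/D = 98/14 = 7
y = Dy/D = -98/14 = -7

x = 7, y = -7


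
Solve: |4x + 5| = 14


An absolute value equation |expr| = 14 gives two cases:
Case 1: 4x + 5 = 14
  4x = 9, so x = 9/4
Case 2: 4x + 5 = -14
  4x = -19, so x = -19/4

x = -19/4, x = 9/4


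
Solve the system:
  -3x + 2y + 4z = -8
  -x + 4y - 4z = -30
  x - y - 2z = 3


Using Cramer's rule. Expand each determinant along the first row.
D  = (-3)*[4*(-2) - (-4)*(-1)] - 2*[(-1)*(-2) - (-4)*1] + 4*[(-1)*(-1) - 4*1]
  = (-3)*(-12) - 2*(6) + 4*(-3) = 12
Dx = (-8)*[4*(-2) - (-4)*(-1)] - 2*[(-30)*(-2) - (-4)*3] + 4*[(-30)*(-1) - 4*3]
  = (-8)*(-12) - 2*(72) + 4*(18) = 24
Dy = (-3)*[(-30)*(-2) - (-4)*3] - (-8)*[(-1)*(-2) - (-4)*1] + 4*[(-1)*3 - (-30)*1]
  = (-3)*(72) - (-8)*(6) + 4*(27) = -60
Dz = (-3)*[4*3 - (-30)*(-1)] - 2*[(-1)*3 - (-30)*1] + (-8)*[(-1)*(-1) - 4*1]
  = (-3)*(-18) - 2*(27) + (-8)*(-3) = 24
x = Dx/D = 24/12 = 2, y = Dy/D = -60/12 = -5, z = Dz/D = 24/12 = 2
Check eq1: (-3)(2) + (2)(-5) + (4)(2) = -8 = -8 ✓
Check eq2: (-1)(2) + (4)(-5) + (-4)(2) = -30 = -30 ✓
Check eq3: (1)(2) + (-1)(-5) + (-2)(2) = 3 = 3 ✓

x = 2, y = -5, z = 2
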